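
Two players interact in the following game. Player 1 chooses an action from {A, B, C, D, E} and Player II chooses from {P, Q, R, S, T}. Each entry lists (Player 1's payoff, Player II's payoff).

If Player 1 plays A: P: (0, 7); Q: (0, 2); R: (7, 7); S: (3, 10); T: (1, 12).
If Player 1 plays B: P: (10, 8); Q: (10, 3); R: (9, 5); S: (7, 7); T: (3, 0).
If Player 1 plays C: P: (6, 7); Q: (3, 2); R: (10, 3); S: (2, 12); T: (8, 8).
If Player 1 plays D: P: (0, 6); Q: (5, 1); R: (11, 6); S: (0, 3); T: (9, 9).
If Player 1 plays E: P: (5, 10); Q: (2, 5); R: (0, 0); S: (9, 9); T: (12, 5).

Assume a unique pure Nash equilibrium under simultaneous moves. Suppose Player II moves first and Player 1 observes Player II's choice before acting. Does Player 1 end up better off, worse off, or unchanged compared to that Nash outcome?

worse off

Player 1 best-responds to each possible Player II move:
- P → Player 1 plays B (best of 0, 10, 6, 0, 5); Player II gets 8.
- Q → Player 1 plays B (best of 0, 10, 3, 5, 2); Player II gets 3.
- R → Player 1 plays D (best of 7, 9, 10, 11, 0); Player II gets 6.
- S → Player 1 plays E (best of 3, 7, 2, 0, 9); Player II gets 9.
- T → Player 1 plays E (best of 1, 3, 8, 9, 12); Player II gets 5.
Maximizing over 8, 3, 6, 9, 5, Player II chooses S. Subgame-perfect outcome: (E, S) with payoffs (9, 9).
Under simultaneous play:
Player 1's best replies: P→B; Q→B; R→D; S→E; T→E.
Player II's best replies: A→T; B→P; C→S; D→T; E→P.
The unique mutual best reply is (B, P), giving (10, 8).
Player 1 earns 9 sequentially versus 10 at the Nash outcome: worse off.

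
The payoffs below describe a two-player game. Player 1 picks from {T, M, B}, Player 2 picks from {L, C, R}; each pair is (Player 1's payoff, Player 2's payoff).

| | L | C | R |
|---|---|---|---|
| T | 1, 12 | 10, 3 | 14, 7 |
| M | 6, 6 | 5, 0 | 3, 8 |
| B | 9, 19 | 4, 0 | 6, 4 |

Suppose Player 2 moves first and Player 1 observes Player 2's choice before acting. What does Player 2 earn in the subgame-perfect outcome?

Backward induction with Player 2 moving first.
- L: BR = B, leader payoff 19.
- C: BR = T, leader payoff 3.
- R: BR = T, leader payoff 7.
Maximizing over 19, 3, 7, Player 2 chooses L. Subgame-perfect outcome: (B, L) with payoffs (9, 19).

19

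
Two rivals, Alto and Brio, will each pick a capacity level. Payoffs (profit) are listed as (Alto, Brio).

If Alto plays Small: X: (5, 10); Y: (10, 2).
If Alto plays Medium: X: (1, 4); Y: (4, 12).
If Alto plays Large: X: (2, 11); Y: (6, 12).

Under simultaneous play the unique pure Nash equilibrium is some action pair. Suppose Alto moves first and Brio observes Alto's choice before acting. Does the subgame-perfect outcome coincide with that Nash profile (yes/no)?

Brio best-responds to each possible Alto move:
- Small: Brio compares 10, 2 and picks X; Alto would get 5.
- Medium: Brio compares 4, 12 and picks Y; Alto would get 4.
- Large: Brio compares 11, 12 and picks Y; Alto would get 6.
Alto's induced payoffs are 5, 4, 6, so Alto commits to Large. Subgame-perfect outcome: (Large, Y) with payoffs (6, 12).
Under simultaneous play:
Alto's best replies: X→Small; Y→Small.
Brio's best replies: Small→X; Medium→Y; Large→Y.
The unique mutual best reply is (Small, X), giving (5, 10).
Sequential outcome (Large, Y) differs from the Nash profile (Small, X).

no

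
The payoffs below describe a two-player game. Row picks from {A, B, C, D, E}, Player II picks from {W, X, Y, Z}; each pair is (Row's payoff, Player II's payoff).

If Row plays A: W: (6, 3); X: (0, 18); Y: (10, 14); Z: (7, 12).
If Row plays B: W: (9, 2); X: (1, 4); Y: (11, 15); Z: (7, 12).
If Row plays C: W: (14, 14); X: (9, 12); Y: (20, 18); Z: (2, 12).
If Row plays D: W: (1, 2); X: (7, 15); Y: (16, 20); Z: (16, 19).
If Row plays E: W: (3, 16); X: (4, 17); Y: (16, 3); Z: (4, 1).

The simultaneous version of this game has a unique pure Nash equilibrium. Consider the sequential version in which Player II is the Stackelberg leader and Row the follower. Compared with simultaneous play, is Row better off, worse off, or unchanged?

worse off

Row best-responds to each possible Player II move:
- W: BR = C, leader payoff 14.
- X: BR = C, leader payoff 12.
- Y: BR = C, leader payoff 18.
- Z: BR = D, leader payoff 19.
Maximizing over 14, 12, 18, 19, Player II chooses Z. Subgame-perfect outcome: (D, Z) with payoffs (16, 19).
For the simultaneous game, intersect best replies.
Row's best replies: W→C; X→C; Y→C; Z→D.
Player II's best replies: A→X; B→Y; C→Y; D→Y; E→X.
The unique mutual best reply is (C, Y), giving (20, 18).
Row earns 16 sequentially versus 20 at the Nash outcome: worse off.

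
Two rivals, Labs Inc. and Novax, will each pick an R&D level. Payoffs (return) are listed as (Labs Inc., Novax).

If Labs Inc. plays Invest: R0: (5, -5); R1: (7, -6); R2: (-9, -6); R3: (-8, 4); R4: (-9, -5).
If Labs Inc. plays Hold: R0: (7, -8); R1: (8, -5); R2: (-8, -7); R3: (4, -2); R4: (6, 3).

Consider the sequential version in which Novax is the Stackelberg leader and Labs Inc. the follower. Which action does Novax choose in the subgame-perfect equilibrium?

Solve by backward induction (Novax leads).
- R0: BR = Hold, leader payoff -8.
- R1: BR = Hold, leader payoff -5.
- R2: BR = Hold, leader payoff -7.
- R3: BR = Hold, leader payoff -2.
- R4: BR = Hold, leader payoff 3.
Among -8, -5, -7, -2, 3, the best is 3 at R4. Subgame-perfect outcome: (Hold, R4) with payoffs (6, 3).

R4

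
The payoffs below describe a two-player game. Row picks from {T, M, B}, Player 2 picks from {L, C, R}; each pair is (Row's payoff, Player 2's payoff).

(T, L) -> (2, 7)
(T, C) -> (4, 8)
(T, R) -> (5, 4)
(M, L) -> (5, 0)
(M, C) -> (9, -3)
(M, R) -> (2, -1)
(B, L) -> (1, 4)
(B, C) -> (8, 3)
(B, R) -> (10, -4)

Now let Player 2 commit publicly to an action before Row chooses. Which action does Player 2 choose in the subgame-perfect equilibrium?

Backward induction with Player 2 moving first.
- L → Row plays M (best of 2, 5, 1); Player 2 gets 0.
- C → Row plays M (best of 4, 9, 8); Player 2 gets -3.
- R → Row plays B (best of 5, 2, 10); Player 2 gets -4.
Among 0, -3, -4, the best is 0 at L. Subgame-perfect outcome: (M, L) with payoffs (5, 0).

L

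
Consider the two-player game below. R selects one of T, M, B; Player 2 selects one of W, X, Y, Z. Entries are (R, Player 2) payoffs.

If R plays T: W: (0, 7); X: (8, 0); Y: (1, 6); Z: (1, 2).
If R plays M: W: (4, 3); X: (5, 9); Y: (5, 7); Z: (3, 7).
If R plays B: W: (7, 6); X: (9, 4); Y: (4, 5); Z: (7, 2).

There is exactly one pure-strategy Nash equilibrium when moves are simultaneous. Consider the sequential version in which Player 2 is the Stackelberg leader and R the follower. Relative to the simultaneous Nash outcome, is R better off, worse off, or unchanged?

R best-responds to each possible Player 2 move:
- W: BR = B, leader payoff 6.
- X: BR = B, leader payoff 4.
- Y: BR = M, leader payoff 7.
- Z: BR = B, leader payoff 2.
Player 2's induced payoffs are 6, 4, 7, 2, so Player 2 commits to Y. Subgame-perfect outcome: (M, Y) with payoffs (5, 7).
Under simultaneous play:
R's best replies: W→B; X→B; Y→M; Z→B.
Player 2's best replies: T→W; M→X; B→W.
Only (B, W) has each player best-responding; Nash payoffs (7, 6).
R earns 5 sequentially versus 7 at the Nash outcome: worse off.

worse off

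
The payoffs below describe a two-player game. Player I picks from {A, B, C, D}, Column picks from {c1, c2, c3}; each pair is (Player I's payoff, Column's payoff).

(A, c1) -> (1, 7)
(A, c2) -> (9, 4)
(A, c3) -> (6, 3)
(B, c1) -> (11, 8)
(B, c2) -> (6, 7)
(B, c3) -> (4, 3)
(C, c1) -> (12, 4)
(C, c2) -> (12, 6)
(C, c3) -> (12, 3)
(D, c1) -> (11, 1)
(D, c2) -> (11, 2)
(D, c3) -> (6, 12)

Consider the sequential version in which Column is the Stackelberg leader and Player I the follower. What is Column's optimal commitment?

c2

Work backward from Player I's decision.
- c1: Player I compares 1, 11, 12, 11 and picks C; Column would get 4.
- c2: Player I compares 9, 6, 12, 11 and picks C; Column would get 6.
- c3: Player I compares 6, 4, 12, 6 and picks C; Column would get 3.
Among 4, 6, 3, the best is 6 at c2. Subgame-perfect outcome: (C, c2) with payoffs (12, 6).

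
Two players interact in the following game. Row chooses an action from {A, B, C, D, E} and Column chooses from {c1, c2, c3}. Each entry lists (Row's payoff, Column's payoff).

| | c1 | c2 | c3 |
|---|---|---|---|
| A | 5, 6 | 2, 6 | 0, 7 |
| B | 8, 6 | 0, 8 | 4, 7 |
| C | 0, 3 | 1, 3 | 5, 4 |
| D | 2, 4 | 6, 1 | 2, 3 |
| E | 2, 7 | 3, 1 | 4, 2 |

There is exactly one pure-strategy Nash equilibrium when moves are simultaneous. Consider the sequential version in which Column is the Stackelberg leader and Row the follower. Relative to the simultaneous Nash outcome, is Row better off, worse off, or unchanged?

Solve by backward induction (Column leads).
- c1 → Row plays B (best of 5, 8, 0, 2, 2); Column gets 6.
- c2 → Row plays D (best of 2, 0, 1, 6, 3); Column gets 1.
- c3 → Row plays C (best of 0, 4, 5, 2, 4); Column gets 4.
Maximizing over 6, 1, 4, Column chooses c1. Subgame-perfect outcome: (B, c1) with payoffs (8, 6).
Now find the simultaneous Nash equilibrium.
Row's best replies: c1→B; c2→D; c3→C.
Column's best replies: A→c3; B→c2; C→c3; D→c1; E→c1.
The unique mutual best reply is (C, c3), giving (5, 4).
Row earns 8 sequentially versus 5 at the Nash outcome: better off.

better off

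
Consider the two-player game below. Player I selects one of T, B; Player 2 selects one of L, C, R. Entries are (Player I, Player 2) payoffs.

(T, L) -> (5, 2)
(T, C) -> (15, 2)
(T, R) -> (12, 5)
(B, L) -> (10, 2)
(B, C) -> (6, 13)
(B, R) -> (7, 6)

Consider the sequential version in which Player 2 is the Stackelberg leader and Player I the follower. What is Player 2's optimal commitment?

Player I best-responds to each possible Player 2 move:
- L: BR = B, leader payoff 2.
- C: BR = T, leader payoff 2.
- R: BR = T, leader payoff 5.
Among 2, 2, 5, the best is 5 at R. Subgame-perfect outcome: (T, R) with payoffs (12, 5).

R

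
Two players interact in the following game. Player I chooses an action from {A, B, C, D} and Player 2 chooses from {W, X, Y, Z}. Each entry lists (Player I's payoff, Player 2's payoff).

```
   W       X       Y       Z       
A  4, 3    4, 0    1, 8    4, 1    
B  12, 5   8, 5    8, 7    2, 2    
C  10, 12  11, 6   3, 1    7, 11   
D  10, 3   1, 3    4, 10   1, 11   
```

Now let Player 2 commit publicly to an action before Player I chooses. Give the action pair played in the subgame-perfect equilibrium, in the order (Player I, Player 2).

Solve by backward induction (Player 2 leads).
- W → Player I plays B (best of 4, 12, 10, 10); Player 2 gets 5.
- X → Player I plays C (best of 4, 8, 11, 1); Player 2 gets 6.
- Y → Player I plays B (best of 1, 8, 3, 4); Player 2 gets 7.
- Z → Player I plays C (best of 4, 2, 7, 1); Player 2 gets 11.
Player 2's induced payoffs are 5, 6, 7, 11, so Player 2 commits to Z. Subgame-perfect outcome: (C, Z) with payoffs (7, 11).

(C, Z)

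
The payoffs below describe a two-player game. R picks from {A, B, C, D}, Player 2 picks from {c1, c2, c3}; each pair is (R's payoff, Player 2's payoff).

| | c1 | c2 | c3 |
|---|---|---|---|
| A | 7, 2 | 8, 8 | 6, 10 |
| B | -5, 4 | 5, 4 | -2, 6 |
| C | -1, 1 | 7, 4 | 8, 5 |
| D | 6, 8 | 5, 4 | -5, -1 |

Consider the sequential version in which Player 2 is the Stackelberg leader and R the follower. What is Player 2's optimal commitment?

Backward induction with Player 2 moving first.
- c1: BR = A, leader payoff 2.
- c2: BR = A, leader payoff 8.
- c3: BR = C, leader payoff 5.
Among 2, 8, 5, the best is 8 at c2. Subgame-perfect outcome: (A, c2) with payoffs (8, 8).

c2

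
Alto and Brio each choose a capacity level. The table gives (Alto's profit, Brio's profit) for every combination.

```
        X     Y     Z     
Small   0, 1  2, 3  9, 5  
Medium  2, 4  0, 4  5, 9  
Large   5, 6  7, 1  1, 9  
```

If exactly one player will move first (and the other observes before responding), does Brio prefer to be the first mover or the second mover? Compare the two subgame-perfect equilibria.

If Alto leads: Brio's best replies are Small→Z, Medium→Z, Large→Z; Alto's induced payoffs 9, 5, 1; outcome (Small, Z), payoffs (9, 5).
If Brio leads: Alto's best replies are X→Large, Y→Large, Z→Small; Brio's induced payoffs 6, 1, 5; outcome (Large, X), payoffs (5, 6).
Brio gets 6 moving first and 5 moving second, so Brio prefers to move first.

first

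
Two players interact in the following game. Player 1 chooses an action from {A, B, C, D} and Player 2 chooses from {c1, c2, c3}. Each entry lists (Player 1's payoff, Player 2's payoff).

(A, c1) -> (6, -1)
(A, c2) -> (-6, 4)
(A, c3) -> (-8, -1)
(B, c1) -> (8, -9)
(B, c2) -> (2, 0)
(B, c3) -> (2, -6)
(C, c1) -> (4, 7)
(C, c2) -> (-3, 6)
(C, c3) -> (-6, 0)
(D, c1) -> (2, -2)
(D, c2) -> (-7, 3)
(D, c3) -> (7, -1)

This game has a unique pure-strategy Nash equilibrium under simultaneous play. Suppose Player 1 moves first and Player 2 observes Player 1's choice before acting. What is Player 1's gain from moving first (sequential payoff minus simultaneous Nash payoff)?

Player 2 best-responds to each possible Player 1 move:
- A: Player 2 compares -1, 4, -1 and picks c2; Player 1 would get -6.
- B: Player 2 compares -9, 0, -6 and picks c2; Player 1 would get 2.
- C: Player 2 compares 7, 6, 0 and picks c1; Player 1 would get 4.
- D: Player 2 compares -2, 3, -1 and picks c2; Player 1 would get -7.
Player 1's induced payoffs are -6, 2, 4, -7, so Player 1 commits to C. Subgame-perfect outcome: (C, c1) with payoffs (4, 7).
Under simultaneous play:
Player 1's best replies: c1→B; c2→B; c3→D.
Player 2's best replies: A→c2; B→c2; C→c1; D→c2.
The unique mutual best reply is (B, c2), giving (2, 0).
Player 1's commitment gain: 4 − 2 = 2.

2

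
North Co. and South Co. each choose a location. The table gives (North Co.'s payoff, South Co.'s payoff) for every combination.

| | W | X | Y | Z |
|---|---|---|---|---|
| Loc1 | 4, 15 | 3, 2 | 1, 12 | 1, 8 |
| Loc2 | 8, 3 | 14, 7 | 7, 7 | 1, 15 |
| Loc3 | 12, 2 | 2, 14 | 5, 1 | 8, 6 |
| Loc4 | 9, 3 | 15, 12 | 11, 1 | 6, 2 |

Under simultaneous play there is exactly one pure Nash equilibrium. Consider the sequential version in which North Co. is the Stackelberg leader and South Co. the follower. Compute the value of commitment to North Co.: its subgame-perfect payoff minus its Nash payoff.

Backward induction with North Co. moving first.
- Loc1: South Co. compares 15, 2, 12, 8 and picks W; North Co. would get 4.
- Loc2: South Co. compares 3, 7, 7, 15 and picks Z; North Co. would get 1.
- Loc3: South Co. compares 2, 14, 1, 6 and picks X; North Co. would get 2.
- Loc4: South Co. compares 3, 12, 1, 2 and picks X; North Co. would get 15.
Among 4, 1, 2, 15, the best is 15 at Loc4. Subgame-perfect outcome: (Loc4, X) with payoffs (15, 12).
Under simultaneous play:
North Co.'s best replies: W→Loc3; X→Loc4; Y→Loc4; Z→Loc3.
South Co.'s best replies: Loc1→W; Loc2→Z; Loc3→X; Loc4→X.
The unique mutual best reply is (Loc4, X), giving (15, 12).
North Co.'s commitment gain: 15 − 15 = 0.

0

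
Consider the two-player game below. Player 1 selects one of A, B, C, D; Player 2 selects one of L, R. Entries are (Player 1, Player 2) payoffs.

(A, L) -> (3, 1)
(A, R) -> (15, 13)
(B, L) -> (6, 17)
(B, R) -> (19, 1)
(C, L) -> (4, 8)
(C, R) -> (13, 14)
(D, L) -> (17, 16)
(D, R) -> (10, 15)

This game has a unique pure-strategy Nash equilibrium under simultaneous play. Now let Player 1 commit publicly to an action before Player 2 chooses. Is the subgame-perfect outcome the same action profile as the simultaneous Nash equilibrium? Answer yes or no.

yes

Work backward from Player 2's decision.
- A: BR = R, leader payoff 15.
- B: BR = L, leader payoff 6.
- C: BR = R, leader payoff 13.
- D: BR = L, leader payoff 17.
Player 1's induced payoffs are 15, 6, 13, 17, so Player 1 commits to D. Subgame-perfect outcome: (D, L) with payoffs (17, 16).
Under simultaneous play:
Player 1's best replies: L→D; R→B.
Player 2's best replies: A→R; B→L; C→R; D→L.
The unique mutual best reply is (D, L), giving (17, 16).
Sequential outcome (D, L) coincides with the Nash profile (D, L).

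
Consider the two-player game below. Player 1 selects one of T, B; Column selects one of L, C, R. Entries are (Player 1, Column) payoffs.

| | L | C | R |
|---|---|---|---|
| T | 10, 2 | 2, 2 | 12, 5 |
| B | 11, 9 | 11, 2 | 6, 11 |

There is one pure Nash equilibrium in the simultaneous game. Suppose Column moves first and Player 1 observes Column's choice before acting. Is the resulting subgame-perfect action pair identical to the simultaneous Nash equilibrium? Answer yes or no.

no

Player 1 best-responds to each possible Column move:
- L → Player 1 plays B (best of 10, 11); Column gets 9.
- C → Player 1 plays B (best of 2, 11); Column gets 2.
- R → Player 1 plays T (best of 12, 6); Column gets 5.
Maximizing over 9, 2, 5, Column chooses L. Subgame-perfect outcome: (B, L) with payoffs (11, 9).
For the simultaneous game, intersect best replies.
Player 1's best replies: L→B; C→B; R→T.
Column's best replies: T→R; B→R.
Only (T, R) has each player best-responding; Nash payoffs (12, 5).
Sequential outcome (B, L) differs from the Nash profile (T, R).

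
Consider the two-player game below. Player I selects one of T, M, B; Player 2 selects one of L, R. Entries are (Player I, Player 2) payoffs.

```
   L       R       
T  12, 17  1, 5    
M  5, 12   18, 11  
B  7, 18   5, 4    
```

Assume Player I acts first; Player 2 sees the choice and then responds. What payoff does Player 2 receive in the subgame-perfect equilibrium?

Player 2 best-responds to each possible Player I move:
- T → Player 2 plays L (best of 17, 5); Player I gets 12.
- M → Player 2 plays L (best of 12, 11); Player I gets 5.
- B → Player 2 plays L (best of 18, 4); Player I gets 7.
Player I's induced payoffs are 12, 5, 7, so Player I commits to T. Subgame-perfect outcome: (T, L) with payoffs (12, 17).

17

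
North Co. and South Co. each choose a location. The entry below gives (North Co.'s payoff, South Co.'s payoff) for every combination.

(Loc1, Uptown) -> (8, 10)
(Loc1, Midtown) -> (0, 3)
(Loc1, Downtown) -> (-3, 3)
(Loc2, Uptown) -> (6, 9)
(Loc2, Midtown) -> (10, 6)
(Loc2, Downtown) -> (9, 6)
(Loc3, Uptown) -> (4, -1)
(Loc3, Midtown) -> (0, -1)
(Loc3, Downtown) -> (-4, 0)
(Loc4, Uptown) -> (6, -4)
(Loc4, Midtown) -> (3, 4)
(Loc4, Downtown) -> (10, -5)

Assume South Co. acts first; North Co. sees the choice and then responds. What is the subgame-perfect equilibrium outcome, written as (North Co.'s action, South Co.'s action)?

(Loc1, Uptown)

Backward induction with South Co. moving first.
- Uptown → North Co. plays Loc1 (best of 8, 6, 4, 6); South Co. gets 10.
- Midtown → North Co. plays Loc2 (best of 0, 10, 0, 3); South Co. gets 6.
- Downtown → North Co. plays Loc4 (best of -3, 9, -4, 10); South Co. gets -5.
Maximizing over 10, 6, -5, South Co. chooses Uptown. Subgame-perfect outcome: (Loc1, Uptown) with payoffs (8, 10).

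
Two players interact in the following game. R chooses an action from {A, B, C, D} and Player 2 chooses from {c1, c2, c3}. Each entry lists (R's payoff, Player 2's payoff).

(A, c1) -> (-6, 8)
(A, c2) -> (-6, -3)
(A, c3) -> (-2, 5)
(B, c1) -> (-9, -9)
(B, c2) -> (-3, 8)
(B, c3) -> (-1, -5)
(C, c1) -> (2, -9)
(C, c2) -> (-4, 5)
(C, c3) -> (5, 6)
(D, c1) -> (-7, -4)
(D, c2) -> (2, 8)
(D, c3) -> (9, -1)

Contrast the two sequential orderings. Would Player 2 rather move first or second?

If R leads: Player 2's best replies are A→c1, B→c2, C→c3, D→c2; R's induced payoffs -6, -3, 5, 2; outcome (C, c3), payoffs (5, 6).
If Player 2 leads: R's best replies are c1→C, c2→D, c3→D; Player 2's induced payoffs -9, 8, -1; outcome (D, c2), payoffs (2, 8).
Player 2 gets 8 moving first and 6 moving second, so Player 2 prefers to move first.

first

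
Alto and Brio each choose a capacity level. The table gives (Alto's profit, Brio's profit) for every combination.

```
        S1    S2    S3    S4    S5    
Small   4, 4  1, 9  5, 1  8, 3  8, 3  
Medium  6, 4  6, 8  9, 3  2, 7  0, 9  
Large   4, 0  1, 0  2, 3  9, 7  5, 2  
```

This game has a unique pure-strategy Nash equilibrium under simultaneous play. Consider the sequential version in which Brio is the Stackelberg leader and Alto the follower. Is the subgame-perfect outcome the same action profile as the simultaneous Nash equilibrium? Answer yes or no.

Work backward from Alto's decision.
- S1: BR = Medium, leader payoff 4.
- S2: BR = Medium, leader payoff 8.
- S3: BR = Medium, leader payoff 3.
- S4: BR = Large, leader payoff 7.
- S5: BR = Small, leader payoff 3.
Brio's induced payoffs are 4, 8, 3, 7, 3, so Brio commits to S2. Subgame-perfect outcome: (Medium, S2) with payoffs (6, 8).
Under simultaneous play:
Alto's best replies: S1→Medium; S2→Medium; S3→Medium; S4→Large; S5→Small.
Brio's best replies: Small→S2; Medium→S5; Large→S4.
The unique mutual best reply is (Large, S4), giving (9, 7).
Sequential outcome (Medium, S2) differs from the Nash profile (Large, S4).

no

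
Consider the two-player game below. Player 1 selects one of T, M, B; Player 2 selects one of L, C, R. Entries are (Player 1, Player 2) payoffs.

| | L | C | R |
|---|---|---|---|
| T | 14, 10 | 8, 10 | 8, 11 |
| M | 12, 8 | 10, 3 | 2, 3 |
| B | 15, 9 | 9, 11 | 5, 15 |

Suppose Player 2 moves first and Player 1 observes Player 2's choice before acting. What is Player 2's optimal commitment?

Backward induction with Player 2 moving first.
- L: Player 1 compares 14, 12, 15 and picks B; Player 2 would get 9.
- C: Player 1 compares 8, 10, 9 and picks M; Player 2 would get 3.
- R: Player 1 compares 8, 2, 5 and picks T; Player 2 would get 11.
Player 2's induced payoffs are 9, 3, 11, so Player 2 commits to R. Subgame-perfect outcome: (T, R) with payoffs (8, 11).

R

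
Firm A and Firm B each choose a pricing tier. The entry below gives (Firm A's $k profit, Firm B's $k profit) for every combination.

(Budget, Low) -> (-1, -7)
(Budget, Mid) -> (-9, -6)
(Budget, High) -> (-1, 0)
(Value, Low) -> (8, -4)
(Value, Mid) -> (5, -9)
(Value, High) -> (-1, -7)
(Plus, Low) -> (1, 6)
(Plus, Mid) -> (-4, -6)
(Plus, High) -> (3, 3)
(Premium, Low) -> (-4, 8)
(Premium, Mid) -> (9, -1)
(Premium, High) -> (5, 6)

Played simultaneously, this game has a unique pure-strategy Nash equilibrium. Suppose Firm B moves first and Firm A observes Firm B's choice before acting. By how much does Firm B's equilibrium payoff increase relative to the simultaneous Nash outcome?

10

Work backward from Firm A's decision.
- Low → Firm A plays Value (best of -1, 8, 1, -4); Firm B gets -4.
- Mid → Firm A plays Premium (best of -9, 5, -4, 9); Firm B gets -1.
- High → Firm A plays Premium (best of -1, -1, 3, 5); Firm B gets 6.
Among -4, -1, 6, the best is 6 at High. Subgame-perfect outcome: (Premium, High) with payoffs (5, 6).
Under simultaneous play:
Firm A's best replies: Low→Value; Mid→Premium; High→Premium.
Firm B's best replies: Budget→High; Value→Low; Plus→Low; Premium→Low.
Only (Value, Low) has each player best-responding; Nash payoffs (8, -4).
Firm B's commitment gain: 6 − -4 = 10.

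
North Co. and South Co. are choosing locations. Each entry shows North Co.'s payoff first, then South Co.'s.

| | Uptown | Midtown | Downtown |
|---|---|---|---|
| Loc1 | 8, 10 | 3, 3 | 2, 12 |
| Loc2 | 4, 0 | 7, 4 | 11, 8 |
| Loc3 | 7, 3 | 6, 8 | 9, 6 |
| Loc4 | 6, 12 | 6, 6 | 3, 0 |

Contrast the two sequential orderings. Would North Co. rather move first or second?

first

If North Co. leads: South Co.'s best replies are Loc1→Downtown, Loc2→Downtown, Loc3→Midtown, Loc4→Uptown; North Co.'s induced payoffs 2, 11, 6, 6; outcome (Loc2, Downtown), payoffs (11, 8).
If South Co. leads: North Co.'s best replies are Uptown→Loc1, Midtown→Loc2, Downtown→Loc2; South Co.'s induced payoffs 10, 4, 8; outcome (Loc1, Uptown), payoffs (8, 10).
North Co. gets 11 moving first and 8 moving second, so North Co. prefers to move first.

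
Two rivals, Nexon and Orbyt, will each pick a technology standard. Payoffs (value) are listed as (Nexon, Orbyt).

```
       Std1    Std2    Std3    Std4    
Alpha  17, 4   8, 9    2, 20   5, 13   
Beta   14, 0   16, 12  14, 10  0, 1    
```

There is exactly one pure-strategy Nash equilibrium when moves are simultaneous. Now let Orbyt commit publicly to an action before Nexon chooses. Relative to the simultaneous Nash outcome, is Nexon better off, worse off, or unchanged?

Nexon best-responds to each possible Orbyt move:
- Std1: Nexon compares 17, 14 and picks Alpha; Orbyt would get 4.
- Std2: Nexon compares 8, 16 and picks Beta; Orbyt would get 12.
- Std3: Nexon compares 2, 14 and picks Beta; Orbyt would get 10.
- Std4: Nexon compares 5, 0 and picks Alpha; Orbyt would get 13.
Among 4, 12, 10, 13, the best is 13 at Std4. Subgame-perfect outcome: (Alpha, Std4) with payoffs (5, 13).
For the simultaneous game, intersect best replies.
Nexon's best replies: Std1→Alpha; Std2→Beta; Std3→Beta; Std4→Alpha.
Orbyt's best replies: Alpha→Std3; Beta→Std2.
Only (Beta, Std2) has each player best-responding; Nash payoffs (16, 12).
Nexon earns 5 sequentially versus 16 at the Nash outcome: worse off.

worse off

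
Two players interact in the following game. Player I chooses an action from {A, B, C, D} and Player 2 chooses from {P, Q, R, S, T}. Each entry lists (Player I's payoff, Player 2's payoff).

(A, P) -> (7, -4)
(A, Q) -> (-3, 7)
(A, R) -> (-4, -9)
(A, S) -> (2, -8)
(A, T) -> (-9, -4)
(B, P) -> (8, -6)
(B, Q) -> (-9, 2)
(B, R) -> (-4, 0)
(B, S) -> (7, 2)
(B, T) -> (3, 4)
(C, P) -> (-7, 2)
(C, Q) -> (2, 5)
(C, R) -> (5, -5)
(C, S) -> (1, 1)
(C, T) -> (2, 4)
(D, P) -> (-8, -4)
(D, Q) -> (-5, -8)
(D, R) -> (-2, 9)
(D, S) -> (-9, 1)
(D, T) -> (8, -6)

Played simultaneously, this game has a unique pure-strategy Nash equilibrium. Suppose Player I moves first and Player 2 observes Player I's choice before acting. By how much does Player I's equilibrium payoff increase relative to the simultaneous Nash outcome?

Solve by backward induction (Player I leads).
- A: BR = Q, leader payoff -3.
- B: BR = T, leader payoff 3.
- C: BR = Q, leader payoff 2.
- D: BR = R, leader payoff -2.
Among -3, 3, 2, -2, the best is 3 at B. Subgame-perfect outcome: (B, T) with payoffs (3, 4).
For the simultaneous game, intersect best replies.
Player I's best replies: P→B; Q→C; R→C; S→B; T→D.
Player 2's best replies: A→Q; B→T; C→Q; D→R.
Only (C, Q) has each player best-responding; Nash payoffs (2, 5).
Player I's commitment gain: 3 − 2 = 1.

1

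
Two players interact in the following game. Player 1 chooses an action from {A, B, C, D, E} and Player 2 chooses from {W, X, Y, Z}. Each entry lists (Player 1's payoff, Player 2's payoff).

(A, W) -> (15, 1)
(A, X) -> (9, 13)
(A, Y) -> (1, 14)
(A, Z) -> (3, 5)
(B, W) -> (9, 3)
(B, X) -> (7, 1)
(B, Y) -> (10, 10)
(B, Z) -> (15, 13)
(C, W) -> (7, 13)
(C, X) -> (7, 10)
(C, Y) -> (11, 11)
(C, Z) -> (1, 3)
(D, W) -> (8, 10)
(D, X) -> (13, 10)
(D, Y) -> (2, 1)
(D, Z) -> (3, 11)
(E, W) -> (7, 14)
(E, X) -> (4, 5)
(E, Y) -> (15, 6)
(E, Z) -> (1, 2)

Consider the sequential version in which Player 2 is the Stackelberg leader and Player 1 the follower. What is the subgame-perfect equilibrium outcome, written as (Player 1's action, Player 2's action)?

(B, Z)

Player 1 best-responds to each possible Player 2 move:
- W: BR = A, leader payoff 1.
- X: BR = D, leader payoff 10.
- Y: BR = E, leader payoff 6.
- Z: BR = B, leader payoff 13.
Among 1, 10, 6, 13, the best is 13 at Z. Subgame-perfect outcome: (B, Z) with payoffs (15, 13).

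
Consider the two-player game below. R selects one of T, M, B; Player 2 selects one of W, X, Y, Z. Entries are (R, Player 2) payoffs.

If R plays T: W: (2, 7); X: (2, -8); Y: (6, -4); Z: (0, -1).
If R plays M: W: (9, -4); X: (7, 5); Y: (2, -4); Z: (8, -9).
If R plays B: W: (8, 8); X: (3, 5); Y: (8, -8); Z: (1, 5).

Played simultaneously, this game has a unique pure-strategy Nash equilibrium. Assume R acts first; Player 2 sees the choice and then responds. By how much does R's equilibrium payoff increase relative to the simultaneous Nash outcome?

1

Work backward from Player 2's decision.
- T → Player 2 plays W (best of 7, -8, -4, -1); R gets 2.
- M → Player 2 plays X (best of -4, 5, -4, -9); R gets 7.
- B → Player 2 plays W (best of 8, 5, -8, 5); R gets 8.
Maximizing over 2, 7, 8, R chooses B. Subgame-perfect outcome: (B, W) with payoffs (8, 8).
For the simultaneous game, intersect best replies.
R's best replies: W→M; X→M; Y→B; Z→M.
Player 2's best replies: T→W; M→X; B→W.
The unique mutual best reply is (M, X), giving (7, 5).
R's commitment gain: 8 − 7 = 1.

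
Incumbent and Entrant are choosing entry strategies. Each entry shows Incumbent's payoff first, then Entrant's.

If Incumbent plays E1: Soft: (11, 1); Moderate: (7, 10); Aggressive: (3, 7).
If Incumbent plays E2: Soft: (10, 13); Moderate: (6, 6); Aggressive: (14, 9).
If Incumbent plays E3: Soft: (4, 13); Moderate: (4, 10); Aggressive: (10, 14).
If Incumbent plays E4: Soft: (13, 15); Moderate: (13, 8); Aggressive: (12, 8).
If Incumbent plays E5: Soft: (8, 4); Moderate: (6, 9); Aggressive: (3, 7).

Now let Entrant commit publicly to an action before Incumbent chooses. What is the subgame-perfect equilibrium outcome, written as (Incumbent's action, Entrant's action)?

Backward induction with Entrant moving first.
- Soft: BR = E4, leader payoff 15.
- Moderate: BR = E4, leader payoff 8.
- Aggressive: BR = E2, leader payoff 9.
Entrant's induced payoffs are 15, 8, 9, so Entrant commits to Soft. Subgame-perfect outcome: (E4, Soft) with payoffs (13, 15).

(E4, Soft)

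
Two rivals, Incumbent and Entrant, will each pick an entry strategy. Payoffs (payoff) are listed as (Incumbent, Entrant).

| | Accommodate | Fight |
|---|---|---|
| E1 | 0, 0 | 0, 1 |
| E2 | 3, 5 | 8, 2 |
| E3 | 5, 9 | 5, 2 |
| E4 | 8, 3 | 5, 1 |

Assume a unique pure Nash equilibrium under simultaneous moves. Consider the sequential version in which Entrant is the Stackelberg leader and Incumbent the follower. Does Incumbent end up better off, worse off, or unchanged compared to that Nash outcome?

unchanged

Work backward from Incumbent's decision.
- Accommodate: Incumbent compares 0, 3, 5, 8 and picks E4; Entrant would get 3.
- Fight: Incumbent compares 0, 8, 5, 5 and picks E2; Entrant would get 2.
Entrant's induced payoffs are 3, 2, so Entrant commits to Accommodate. Subgame-perfect outcome: (E4, Accommodate) with payoffs (8, 3).
For the simultaneous game, intersect best replies.
Incumbent's best replies: Accommodate→E4; Fight→E2.
Entrant's best replies: E1→Fight; E2→Accommodate; E3→Accommodate; E4→Accommodate.
The unique mutual best reply is (E4, Accommodate), giving (8, 3).
Incumbent earns 8 sequentially versus 8 at the Nash outcome: unchanged.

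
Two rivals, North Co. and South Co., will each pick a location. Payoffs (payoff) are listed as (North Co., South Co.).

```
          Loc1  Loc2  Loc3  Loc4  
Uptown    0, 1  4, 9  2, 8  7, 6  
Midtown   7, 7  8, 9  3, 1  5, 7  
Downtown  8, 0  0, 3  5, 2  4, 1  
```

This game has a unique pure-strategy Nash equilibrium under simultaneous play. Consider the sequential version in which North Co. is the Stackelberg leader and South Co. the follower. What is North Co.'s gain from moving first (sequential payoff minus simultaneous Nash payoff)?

Backward induction with North Co. moving first.
- Uptown: BR = Loc2, leader payoff 4.
- Midtown: BR = Loc2, leader payoff 8.
- Downtown: BR = Loc2, leader payoff 0.
Among 4, 8, 0, the best is 8 at Midtown. Subgame-perfect outcome: (Midtown, Loc2) with payoffs (8, 9).
Under simultaneous play:
North Co.'s best replies: Loc1→Downtown; Loc2→Midtown; Loc3→Downtown; Loc4→Uptown.
South Co.'s best replies: Uptown→Loc2; Midtown→Loc2; Downtown→Loc2.
Only (Midtown, Loc2) has each player best-responding; Nash payoffs (8, 9).
North Co.'s commitment gain: 8 − 8 = 0.

0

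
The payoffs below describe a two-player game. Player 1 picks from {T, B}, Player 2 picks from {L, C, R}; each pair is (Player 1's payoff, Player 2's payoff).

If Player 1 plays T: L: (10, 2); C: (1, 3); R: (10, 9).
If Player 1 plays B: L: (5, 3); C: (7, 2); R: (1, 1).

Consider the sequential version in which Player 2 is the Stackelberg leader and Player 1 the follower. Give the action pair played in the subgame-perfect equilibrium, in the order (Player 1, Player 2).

(T, R)

Solve by backward induction (Player 2 leads).
- L → Player 1 plays T (best of 10, 5); Player 2 gets 2.
- C → Player 1 plays B (best of 1, 7); Player 2 gets 2.
- R → Player 1 plays T (best of 10, 1); Player 2 gets 9.
Among 2, 2, 9, the best is 9 at R. Subgame-perfect outcome: (T, R) with payoffs (10, 9).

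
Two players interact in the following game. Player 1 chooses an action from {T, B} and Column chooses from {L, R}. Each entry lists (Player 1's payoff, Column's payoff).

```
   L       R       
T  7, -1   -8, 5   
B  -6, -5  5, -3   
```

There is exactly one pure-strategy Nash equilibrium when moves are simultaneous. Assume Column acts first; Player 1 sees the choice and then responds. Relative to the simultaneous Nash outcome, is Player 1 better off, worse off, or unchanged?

better off

Work backward from Player 1's decision.
- L: BR = T, leader payoff -1.
- R: BR = B, leader payoff -3.
Maximizing over -1, -3, Column chooses L. Subgame-perfect outcome: (T, L) with payoffs (7, -1).
For the simultaneous game, intersect best replies.
Player 1's best replies: L→T; R→B.
Column's best replies: T→R; B→R.
The unique mutual best reply is (B, R), giving (5, -3).
Player 1 earns 7 sequentially versus 5 at the Nash outcome: better off.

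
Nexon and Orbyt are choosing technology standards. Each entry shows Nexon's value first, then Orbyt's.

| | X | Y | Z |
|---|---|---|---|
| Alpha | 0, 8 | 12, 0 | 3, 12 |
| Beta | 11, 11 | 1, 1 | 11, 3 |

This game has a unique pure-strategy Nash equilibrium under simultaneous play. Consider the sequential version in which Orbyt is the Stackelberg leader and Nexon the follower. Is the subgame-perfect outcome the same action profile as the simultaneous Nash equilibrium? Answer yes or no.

Nexon best-responds to each possible Orbyt move:
- X → Nexon plays Beta (best of 0, 11); Orbyt gets 11.
- Y → Nexon plays Alpha (best of 12, 1); Orbyt gets 0.
- Z → Nexon plays Beta (best of 3, 11); Orbyt gets 3.
Maximizing over 11, 0, 3, Orbyt chooses X. Subgame-perfect outcome: (Beta, X) with payoffs (11, 11).
For the simultaneous game, intersect best replies.
Nexon's best replies: X→Beta; Y→Alpha; Z→Beta.
Orbyt's best replies: Alpha→Z; Beta→X.
Only (Beta, X) has each player best-responding; Nash payoffs (11, 11).
Sequential outcome (Beta, X) coincides with the Nash profile (Beta, X).

yes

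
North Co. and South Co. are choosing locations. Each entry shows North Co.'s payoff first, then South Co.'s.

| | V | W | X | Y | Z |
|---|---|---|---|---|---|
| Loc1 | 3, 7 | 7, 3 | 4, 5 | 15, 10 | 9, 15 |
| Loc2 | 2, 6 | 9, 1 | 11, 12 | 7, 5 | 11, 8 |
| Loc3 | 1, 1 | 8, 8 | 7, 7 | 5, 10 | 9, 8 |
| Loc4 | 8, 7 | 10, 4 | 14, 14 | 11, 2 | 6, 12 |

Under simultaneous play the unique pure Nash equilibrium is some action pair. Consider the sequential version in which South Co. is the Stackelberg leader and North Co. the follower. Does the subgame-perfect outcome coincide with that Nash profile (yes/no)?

yes

Work backward from North Co.'s decision.
- V: BR = Loc4, leader payoff 7.
- W: BR = Loc4, leader payoff 4.
- X: BR = Loc4, leader payoff 14.
- Y: BR = Loc1, leader payoff 10.
- Z: BR = Loc2, leader payoff 8.
South Co.'s induced payoffs are 7, 4, 14, 10, 8, so South Co. commits to X. Subgame-perfect outcome: (Loc4, X) with payoffs (14, 14).
For the simultaneous game, intersect best replies.
North Co.'s best replies: V→Loc4; W→Loc4; X→Loc4; Y→Loc1; Z→Loc2.
South Co.'s best replies: Loc1→Z; Loc2→X; Loc3→Y; Loc4→X.
Only (Loc4, X) has each player best-responding; Nash payoffs (14, 14).
Sequential outcome (Loc4, X) coincides with the Nash profile (Loc4, X).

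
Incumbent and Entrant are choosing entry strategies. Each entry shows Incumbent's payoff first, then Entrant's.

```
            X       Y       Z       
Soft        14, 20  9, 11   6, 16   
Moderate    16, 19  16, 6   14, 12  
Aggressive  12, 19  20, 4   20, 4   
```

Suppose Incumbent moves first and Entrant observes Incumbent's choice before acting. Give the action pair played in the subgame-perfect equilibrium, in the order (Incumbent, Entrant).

(Moderate, X)

Entrant best-responds to each possible Incumbent move:
- Soft: BR = X, leader payoff 14.
- Moderate: BR = X, leader payoff 16.
- Aggressive: BR = X, leader payoff 12.
Maximizing over 14, 16, 12, Incumbent chooses Moderate. Subgame-perfect outcome: (Moderate, X) with payoffs (16, 19).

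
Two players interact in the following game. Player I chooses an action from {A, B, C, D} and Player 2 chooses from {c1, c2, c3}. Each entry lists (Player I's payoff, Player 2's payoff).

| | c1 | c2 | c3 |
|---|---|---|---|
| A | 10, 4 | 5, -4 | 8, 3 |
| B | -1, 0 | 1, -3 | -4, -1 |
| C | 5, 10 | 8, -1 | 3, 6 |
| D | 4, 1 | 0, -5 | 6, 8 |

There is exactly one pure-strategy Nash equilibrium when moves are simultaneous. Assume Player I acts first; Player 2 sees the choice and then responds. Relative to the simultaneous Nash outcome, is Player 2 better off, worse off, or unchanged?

Backward induction with Player I moving first.
- A: Player 2 compares 4, -4, 3 and picks c1; Player I would get 10.
- B: Player 2 compares 0, -3, -1 and picks c1; Player I would get -1.
- C: Player 2 compares 10, -1, 6 and picks c1; Player I would get 5.
- D: Player 2 compares 1, -5, 8 and picks c3; Player I would get 6.
Maximizing over 10, -1, 5, 6, Player I chooses A. Subgame-perfect outcome: (A, c1) with payoffs (10, 4).
Under simultaneous play:
Player I's best replies: c1→A; c2→C; c3→A.
Player 2's best replies: A→c1; B→c1; C→c1; D→c3.
The unique mutual best reply is (A, c1), giving (10, 4).
Player 2 earns 4 sequentially versus 4 at the Nash outcome: unchanged.

unchanged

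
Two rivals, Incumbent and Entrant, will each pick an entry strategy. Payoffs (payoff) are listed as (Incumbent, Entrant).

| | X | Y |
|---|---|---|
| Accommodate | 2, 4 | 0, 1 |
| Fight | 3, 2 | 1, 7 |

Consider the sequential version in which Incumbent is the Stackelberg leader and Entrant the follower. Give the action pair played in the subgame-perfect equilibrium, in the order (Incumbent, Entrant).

Solve by backward induction (Incumbent leads).
- Accommodate: BR = X, leader payoff 2.
- Fight: BR = Y, leader payoff 1.
Maximizing over 2, 1, Incumbent chooses Accommodate. Subgame-perfect outcome: (Accommodate, X) with payoffs (2, 4).

(Accommodate, X)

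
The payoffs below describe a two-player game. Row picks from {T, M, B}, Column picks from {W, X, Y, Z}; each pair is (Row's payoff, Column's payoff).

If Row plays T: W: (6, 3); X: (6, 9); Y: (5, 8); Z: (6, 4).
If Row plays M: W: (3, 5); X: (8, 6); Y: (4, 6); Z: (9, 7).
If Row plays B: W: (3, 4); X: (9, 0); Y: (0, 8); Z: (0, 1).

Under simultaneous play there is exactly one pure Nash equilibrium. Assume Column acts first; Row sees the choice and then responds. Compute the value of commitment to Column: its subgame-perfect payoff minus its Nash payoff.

Backward induction with Column moving first.
- W: Row compares 6, 3, 3 and picks T; Column would get 3.
- X: Row compares 6, 8, 9 and picks B; Column would get 0.
- Y: Row compares 5, 4, 0 and picks T; Column would get 8.
- Z: Row compares 6, 9, 0 and picks M; Column would get 7.
Among 3, 0, 8, 7, the best is 8 at Y. Subgame-perfect outcome: (T, Y) with payoffs (5, 8).
Now find the simultaneous Nash equilibrium.
Row's best replies: W→T; X→B; Y→T; Z→M.
Column's best replies: T→X; M→Z; B→Y.
The unique mutual best reply is (M, Z), giving (9, 7).
Column's commitment gain: 8 − 7 = 1.

1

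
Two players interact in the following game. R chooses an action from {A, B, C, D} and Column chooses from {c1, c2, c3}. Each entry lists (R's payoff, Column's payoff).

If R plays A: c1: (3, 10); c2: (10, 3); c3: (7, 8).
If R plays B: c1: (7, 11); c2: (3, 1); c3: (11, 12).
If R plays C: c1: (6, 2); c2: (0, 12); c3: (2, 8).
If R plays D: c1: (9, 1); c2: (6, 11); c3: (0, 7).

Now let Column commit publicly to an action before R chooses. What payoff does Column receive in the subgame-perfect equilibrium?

12

Work backward from R's decision.
- c1: BR = D, leader payoff 1.
- c2: BR = A, leader payoff 3.
- c3: BR = B, leader payoff 12.
Column's induced payoffs are 1, 3, 12, so Column commits to c3. Subgame-perfect outcome: (B, c3) with payoffs (11, 12).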